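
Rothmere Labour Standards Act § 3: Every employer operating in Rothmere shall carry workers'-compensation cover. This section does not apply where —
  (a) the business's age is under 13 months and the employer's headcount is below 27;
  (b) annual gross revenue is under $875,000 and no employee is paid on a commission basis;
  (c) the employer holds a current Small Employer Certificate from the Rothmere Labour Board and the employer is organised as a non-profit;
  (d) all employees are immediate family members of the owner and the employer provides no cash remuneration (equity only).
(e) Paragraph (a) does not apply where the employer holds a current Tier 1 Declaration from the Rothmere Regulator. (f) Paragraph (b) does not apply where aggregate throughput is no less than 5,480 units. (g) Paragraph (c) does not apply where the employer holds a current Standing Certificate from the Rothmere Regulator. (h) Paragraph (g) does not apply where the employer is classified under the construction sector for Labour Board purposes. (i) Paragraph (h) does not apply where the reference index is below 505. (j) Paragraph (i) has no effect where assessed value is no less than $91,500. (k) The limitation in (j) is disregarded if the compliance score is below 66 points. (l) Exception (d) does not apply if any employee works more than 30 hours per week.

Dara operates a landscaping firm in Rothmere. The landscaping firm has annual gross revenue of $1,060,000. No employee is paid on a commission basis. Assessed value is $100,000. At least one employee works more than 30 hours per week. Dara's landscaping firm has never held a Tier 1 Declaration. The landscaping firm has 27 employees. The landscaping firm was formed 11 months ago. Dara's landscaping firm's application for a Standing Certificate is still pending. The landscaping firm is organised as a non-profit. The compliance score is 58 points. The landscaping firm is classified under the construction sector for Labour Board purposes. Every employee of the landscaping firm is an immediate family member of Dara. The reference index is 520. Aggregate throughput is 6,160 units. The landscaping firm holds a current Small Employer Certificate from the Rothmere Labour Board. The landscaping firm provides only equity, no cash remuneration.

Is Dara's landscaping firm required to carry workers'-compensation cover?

No — exception (c) applies; Dara's landscaping firm is not required to carry workers'-compensation cover.

Exception (a) fails — the employer's headcount is 27, not below 27.
Exception (b) requires that annual gross revenue is under $875,000; but annual gross revenue is $1,060,000, not under $875,000, so (b) is unavailable.
Exception (c): a current Small Employer Certificate is held; the employer is a non-profit — every condition holds. As to paragraphs (g)–(k): (g), which would limit (c), is not engaged: no current Standing Certificate is held. So (c) applies.
All of (d)'s requirements are met (every employee is an immediate family member; remuneration is equity-only). Turning to paragraph (l): (l) operates against (d): at least one employee exceeds 30 hours/week. Exception (d) does not apply.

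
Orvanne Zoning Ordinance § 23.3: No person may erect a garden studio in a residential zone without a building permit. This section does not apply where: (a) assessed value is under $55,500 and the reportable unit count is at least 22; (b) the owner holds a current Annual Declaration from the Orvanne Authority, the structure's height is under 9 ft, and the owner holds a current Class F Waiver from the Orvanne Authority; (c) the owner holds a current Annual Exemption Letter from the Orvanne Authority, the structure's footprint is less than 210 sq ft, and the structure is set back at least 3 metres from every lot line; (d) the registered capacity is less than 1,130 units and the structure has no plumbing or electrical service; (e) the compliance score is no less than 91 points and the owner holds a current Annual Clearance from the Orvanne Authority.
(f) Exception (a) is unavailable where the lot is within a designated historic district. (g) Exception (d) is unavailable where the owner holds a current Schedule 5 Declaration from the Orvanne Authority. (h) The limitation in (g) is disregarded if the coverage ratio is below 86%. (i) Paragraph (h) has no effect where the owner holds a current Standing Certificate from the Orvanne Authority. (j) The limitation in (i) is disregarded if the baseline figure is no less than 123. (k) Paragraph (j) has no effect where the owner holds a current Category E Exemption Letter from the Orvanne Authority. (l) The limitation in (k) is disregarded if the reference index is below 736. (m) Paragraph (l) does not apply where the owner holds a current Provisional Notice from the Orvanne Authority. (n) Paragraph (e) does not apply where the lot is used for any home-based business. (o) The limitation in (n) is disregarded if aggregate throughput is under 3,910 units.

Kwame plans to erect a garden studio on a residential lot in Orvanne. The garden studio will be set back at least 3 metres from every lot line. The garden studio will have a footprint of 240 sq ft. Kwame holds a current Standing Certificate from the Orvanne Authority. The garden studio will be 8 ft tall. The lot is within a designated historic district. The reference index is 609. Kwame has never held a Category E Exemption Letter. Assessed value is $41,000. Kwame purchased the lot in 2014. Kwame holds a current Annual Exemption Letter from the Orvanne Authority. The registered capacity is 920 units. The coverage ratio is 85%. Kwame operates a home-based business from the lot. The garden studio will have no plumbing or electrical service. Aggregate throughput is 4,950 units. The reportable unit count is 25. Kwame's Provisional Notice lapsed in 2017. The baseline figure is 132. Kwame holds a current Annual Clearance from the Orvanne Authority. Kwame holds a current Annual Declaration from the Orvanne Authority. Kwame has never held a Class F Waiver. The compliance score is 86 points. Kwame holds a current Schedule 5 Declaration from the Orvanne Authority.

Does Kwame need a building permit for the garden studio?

Exception (a): assessed value is $41,000, under the $55,500 limit; the reportable unit count is 25, meeting the 22 threshold — every condition holds. Turning to paragraph (f): (f) operates against (a): the lot is in a historic district. Exception (a) does not apply.
Exception (b) does not apply: the Class F Waiver is not current.
Exception (c) fails — the structure's footprint is 240 sq ft, not less than 210 sq ft.
Exception (d): the registered capacity is 920 units, less than the 1,130 units limit; there is no plumbing or electrical service — every condition holds. Under paragraphs (g)–(m): (g) would limit (d) — a current Schedule 5 Declaration is held — but (h) sets (g) aside: (h) is triggered — the coverage ratio is 85%, below the 86% limit. (i) would limit (h) — a current Standing Certificate is held — but (j) sets (i) aside: (j) operates against (i): the baseline figure is 132, meeting the 123 threshold. (k) is not engaged (the Category E Exemption Letter is not current), so (j) stands. So (d) applies.
Exception (e) fails — the compliance score is 86 points, short of 91 points.

No — exception (d) applies; Kwame does not need a building permit.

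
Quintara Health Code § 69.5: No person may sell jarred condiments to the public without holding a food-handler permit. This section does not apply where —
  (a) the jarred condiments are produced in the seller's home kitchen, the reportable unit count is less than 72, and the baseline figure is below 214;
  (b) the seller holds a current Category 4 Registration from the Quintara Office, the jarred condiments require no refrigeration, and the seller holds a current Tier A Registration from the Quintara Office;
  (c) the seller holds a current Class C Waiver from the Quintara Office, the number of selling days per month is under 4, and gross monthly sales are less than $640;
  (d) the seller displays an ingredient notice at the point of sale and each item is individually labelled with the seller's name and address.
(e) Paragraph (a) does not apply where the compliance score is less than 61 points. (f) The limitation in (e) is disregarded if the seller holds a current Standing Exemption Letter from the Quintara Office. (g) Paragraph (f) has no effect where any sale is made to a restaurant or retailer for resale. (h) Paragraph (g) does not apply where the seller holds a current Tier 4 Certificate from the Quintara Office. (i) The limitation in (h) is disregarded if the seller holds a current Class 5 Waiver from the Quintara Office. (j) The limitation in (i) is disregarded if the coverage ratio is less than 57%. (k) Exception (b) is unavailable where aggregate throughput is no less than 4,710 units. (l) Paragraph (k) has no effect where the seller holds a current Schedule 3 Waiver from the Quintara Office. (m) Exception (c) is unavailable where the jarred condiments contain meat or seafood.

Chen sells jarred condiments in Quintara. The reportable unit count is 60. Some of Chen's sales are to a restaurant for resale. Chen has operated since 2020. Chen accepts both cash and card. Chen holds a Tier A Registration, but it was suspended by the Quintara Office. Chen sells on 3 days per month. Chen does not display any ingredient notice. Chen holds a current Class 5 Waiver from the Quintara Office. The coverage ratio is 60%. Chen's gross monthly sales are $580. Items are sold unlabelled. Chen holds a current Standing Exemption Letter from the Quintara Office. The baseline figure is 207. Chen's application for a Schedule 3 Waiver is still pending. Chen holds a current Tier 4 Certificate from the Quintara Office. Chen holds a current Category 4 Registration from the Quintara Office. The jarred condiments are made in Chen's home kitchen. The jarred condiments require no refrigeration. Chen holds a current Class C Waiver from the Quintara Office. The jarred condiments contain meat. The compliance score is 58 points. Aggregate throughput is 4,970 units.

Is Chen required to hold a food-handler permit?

Yes — Chen must hold a food-handler permit.

Exception (a) is satisfied on its face — the jarred condiments are home-kitchen produced; the reportable unit count is 60, less than the 72 limit; the baseline figure is 207, below the 214 limit. However, paragraphs (e)–(j) must be considered: (e) operates against (a): the compliance score is 58 points, less than the 61 points limit. (f) would limit (e) — a current Standing Exemption Letter is held — but (g) sets (f) aside: (g) is engaged — some sales are to a restaurant for resale. (h) would limit (g) — a current Tier 4 Certificate is held — but (i) sets (h) aside: (i) is engaged — a current Class 5 Waiver is held. (j) is inapplicable (the coverage ratio is 60%, not less than 57%), so (i) stands. So (a) is unavailable.
Exception (b) does not apply: there is no Tier A Registration in force.
Exception (c)'s conditions are all satisfied: a current Class C Waiver is held; the number of selling days per month is 3, under the 4 limit; gross monthly sales are $580, less than the $640 limit. But: (m) operates against (c): the jarred condiments contain meat. Exception (c) does not apply.
Exception (d) requires that the seller displays an ingredient notice at the point of sale; but no ingredient notice is displayed, so (d) is unavailable.
Every exception is unavailable, so the rule governs.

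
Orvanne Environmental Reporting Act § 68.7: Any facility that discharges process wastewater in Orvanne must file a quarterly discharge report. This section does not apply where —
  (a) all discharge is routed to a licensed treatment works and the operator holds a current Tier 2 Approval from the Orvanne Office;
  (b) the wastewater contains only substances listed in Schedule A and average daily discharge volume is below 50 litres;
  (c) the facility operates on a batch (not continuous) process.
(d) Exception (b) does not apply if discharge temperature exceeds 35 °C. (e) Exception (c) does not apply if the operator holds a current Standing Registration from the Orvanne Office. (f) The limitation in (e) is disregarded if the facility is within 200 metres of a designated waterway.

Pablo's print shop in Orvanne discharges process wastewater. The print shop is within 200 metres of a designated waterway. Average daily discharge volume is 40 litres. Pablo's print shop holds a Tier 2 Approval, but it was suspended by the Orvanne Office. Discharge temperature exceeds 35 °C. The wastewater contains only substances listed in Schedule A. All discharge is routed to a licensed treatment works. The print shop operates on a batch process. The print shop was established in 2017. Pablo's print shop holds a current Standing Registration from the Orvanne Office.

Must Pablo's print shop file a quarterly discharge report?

Exception (a) does not apply: there is no Tier 2 Approval in force.
Exception (b): the wastewater is Schedule-A-only; average daily discharge volume is 40 litres, below the 50 litres limit — every condition holds. However, paragraph (d) must be considered: (d) operates against (b): discharge temperature exceeds 35 °C. Exception (b) does not apply.
Exception (c) is satisfied on its face — the facility operates on a batch process. As to paragraphs (e)–(f): (e) operates (a current Standing Registration is held), but is displaced by (f): (f) is engaged — the print shop is within 200 m of a designated waterway. Exception (c) stands.

No — exception (c) applies; Pablo's print shop is not required to file a quarterly discharge report.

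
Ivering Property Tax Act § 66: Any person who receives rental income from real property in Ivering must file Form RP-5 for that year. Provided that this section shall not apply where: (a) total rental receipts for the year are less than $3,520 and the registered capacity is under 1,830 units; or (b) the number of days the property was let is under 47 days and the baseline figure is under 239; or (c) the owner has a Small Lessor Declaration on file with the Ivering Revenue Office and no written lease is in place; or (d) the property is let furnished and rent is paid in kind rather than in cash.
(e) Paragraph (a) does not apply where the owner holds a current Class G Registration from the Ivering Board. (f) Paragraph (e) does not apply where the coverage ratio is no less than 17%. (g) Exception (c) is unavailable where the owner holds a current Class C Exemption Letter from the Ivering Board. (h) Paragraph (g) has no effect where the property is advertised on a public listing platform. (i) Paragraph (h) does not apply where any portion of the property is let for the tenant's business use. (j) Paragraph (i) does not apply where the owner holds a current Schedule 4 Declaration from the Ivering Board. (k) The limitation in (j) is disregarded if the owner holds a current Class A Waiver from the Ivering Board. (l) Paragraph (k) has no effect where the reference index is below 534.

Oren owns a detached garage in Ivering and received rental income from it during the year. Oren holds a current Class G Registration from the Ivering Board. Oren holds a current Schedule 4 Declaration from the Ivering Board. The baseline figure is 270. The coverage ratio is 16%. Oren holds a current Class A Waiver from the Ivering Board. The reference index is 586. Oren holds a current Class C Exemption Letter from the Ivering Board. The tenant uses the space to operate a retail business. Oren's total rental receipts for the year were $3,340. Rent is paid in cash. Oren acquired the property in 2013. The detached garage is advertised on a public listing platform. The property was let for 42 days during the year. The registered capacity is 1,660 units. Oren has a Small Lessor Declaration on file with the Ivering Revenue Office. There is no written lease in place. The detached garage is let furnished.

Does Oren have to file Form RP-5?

Yes — Oren must file Form RP-5.

All of (a)'s requirements are met (total rental receipts for the year are $3,340, less than the $3,520 limit; the registered capacity is 1,660 units, under the 1,830 units limit). Turning to paragraphs (e)–(f): (e) operates against (a): a current Class G Registration is held. (f), which would lift (e), is not engaged — the coverage ratio is 16%, short of 17%. (a) is therefore removed.
Exception (b) requires that the baseline figure is under 239; but the baseline figure is 270, not under 239, so (b) is unavailable.
Exception (c) is satisfied on its face — a Small Lessor Declaration is on file; there is no written lease. Turning to paragraphs (g)–(l): (g) operates against (c): a current Class C Exemption Letter is held. (h) would limit (g) — the property is publicly advertised — but (i) sets (h) aside: (i) operates against (h): the space is let for business use. (j) would limit (i) — a current Schedule 4 Declaration is held — but (k) sets (j) aside: (k) operates against (j): a current Class A Waiver is held. (l) is inapplicable (the reference index is 586, not below 534), so (k) stands. Exception (c) does not apply.
Exception (d) requires that rent is paid in kind rather than in cash; but rent is paid in cash, so (d) is unavailable.
No exception displaces § 66.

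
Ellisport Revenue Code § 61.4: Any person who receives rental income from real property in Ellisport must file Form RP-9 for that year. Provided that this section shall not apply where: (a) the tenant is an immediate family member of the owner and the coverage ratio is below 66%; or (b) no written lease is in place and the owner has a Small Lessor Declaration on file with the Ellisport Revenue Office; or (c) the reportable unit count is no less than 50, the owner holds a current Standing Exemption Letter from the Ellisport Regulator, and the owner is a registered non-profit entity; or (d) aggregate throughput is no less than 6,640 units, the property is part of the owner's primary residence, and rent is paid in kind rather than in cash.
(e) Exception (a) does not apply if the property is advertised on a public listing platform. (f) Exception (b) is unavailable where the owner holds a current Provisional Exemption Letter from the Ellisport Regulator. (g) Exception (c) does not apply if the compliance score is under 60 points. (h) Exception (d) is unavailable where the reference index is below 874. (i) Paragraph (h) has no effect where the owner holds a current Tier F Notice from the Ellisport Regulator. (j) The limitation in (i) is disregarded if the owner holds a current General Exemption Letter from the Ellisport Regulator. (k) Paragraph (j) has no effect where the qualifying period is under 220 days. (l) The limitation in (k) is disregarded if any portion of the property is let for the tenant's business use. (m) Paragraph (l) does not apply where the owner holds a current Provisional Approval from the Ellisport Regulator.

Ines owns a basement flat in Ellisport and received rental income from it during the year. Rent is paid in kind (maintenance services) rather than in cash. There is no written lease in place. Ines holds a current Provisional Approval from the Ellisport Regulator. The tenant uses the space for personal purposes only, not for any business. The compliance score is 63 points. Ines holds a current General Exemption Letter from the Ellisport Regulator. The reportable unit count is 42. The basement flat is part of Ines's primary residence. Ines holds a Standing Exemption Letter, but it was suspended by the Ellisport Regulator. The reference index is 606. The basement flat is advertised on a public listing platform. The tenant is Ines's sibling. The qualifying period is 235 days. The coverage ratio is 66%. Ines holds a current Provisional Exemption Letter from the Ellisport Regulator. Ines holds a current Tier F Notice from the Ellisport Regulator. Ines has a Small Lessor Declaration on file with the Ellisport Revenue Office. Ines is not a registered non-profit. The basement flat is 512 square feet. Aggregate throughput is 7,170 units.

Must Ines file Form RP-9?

Yes — Ines must file Form RP-9.

Exception (a) does not apply: the coverage ratio is 66%, not below 66%.
Exception (b)'s conditions are all satisfied: there is no written lease; a Small Lessor Declaration is on file. However, paragraph (f) must be considered: (f) applies — a current Provisional Exemption Letter is held. So (b) is unavailable.
Exception (c) does not apply: the reportable unit count is 42, short of 50.
Exception (d): aggregate throughput is 7,170 units, meeting the 6,640 units threshold; the basement flat is part of the primary residence; rent is paid in kind — every condition holds. However, paragraphs (h)–(m) must be considered: (h) operates against (d): the reference index is 606, below the 874 limit. (i) operates (a current Tier F Notice is held), but is set aside by (j): (j) operates — a current General Exemption Letter is held. (k), which would lift (j), does not operate here — the qualifying period is 235 days, not under 220 days. (d) is therefore removed.
No exception displaces § 61.4.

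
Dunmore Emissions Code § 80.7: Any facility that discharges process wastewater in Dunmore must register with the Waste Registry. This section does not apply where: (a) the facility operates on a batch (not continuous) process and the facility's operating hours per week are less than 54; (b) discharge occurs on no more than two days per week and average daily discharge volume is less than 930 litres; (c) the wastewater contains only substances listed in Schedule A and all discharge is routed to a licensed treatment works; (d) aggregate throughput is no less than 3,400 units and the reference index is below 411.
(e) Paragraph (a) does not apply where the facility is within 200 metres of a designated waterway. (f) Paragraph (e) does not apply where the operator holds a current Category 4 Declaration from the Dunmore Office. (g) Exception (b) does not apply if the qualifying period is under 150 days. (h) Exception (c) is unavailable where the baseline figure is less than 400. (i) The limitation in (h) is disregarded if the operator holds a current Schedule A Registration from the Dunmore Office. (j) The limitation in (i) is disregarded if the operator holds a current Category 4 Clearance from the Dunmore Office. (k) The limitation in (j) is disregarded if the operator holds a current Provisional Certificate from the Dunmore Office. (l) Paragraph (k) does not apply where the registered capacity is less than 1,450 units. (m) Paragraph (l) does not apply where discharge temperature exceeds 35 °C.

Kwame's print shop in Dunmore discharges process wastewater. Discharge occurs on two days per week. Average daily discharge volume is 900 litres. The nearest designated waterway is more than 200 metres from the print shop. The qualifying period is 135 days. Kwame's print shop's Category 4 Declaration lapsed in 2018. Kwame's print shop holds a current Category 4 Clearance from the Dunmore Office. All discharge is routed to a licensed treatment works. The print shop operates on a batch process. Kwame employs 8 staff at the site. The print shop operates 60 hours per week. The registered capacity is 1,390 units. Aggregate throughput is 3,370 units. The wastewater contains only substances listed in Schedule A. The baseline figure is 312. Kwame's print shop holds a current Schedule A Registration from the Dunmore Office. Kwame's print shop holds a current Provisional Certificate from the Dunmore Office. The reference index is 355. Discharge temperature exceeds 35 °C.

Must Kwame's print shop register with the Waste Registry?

No — exception (c) applies; Kwame's print shop is not required to register with the Waste Registry.

Exception (a) requires that the facility's operating hours per week are less than 54; but the facility's operating hours per week are 60, not less than 54, so (a) is unavailable.
Exception (b): discharge occurs on no more than two days per week; average daily discharge volume is 900 litres, less than the 930 litres limit — every condition holds. Turning to paragraph (g): (g) operates against (b): the qualifying period is 135 days, under the 150 days limit. Exception (b) does not apply.
All of (c)'s requirements are met (the wastewater is Schedule-A-only; discharge is routed to a licensed treatment works). Under paragraphs (h)–(m): (h) would limit (c) — the baseline figure is 312, less than the 400 limit — but (i) sets (h) aside: (i) applies — a current Schedule A Registration is held. (j) would limit (i) — a current Category 4 Clearance is held — but (k) sets (j) aside: (k) operates against (j): a current Provisional Certificate is held. (l) operates (the registered capacity is 1,390 units, less than the 1,450 units limit), but is displaced by (m): (m) operates — discharge temperature exceeds 35 °C. (c) remains available.
Exception (d) requires that aggregate throughput is no less than 3,400 units; but aggregate throughput is 3,370 units, short of 3,400 units, so (d) is unavailable.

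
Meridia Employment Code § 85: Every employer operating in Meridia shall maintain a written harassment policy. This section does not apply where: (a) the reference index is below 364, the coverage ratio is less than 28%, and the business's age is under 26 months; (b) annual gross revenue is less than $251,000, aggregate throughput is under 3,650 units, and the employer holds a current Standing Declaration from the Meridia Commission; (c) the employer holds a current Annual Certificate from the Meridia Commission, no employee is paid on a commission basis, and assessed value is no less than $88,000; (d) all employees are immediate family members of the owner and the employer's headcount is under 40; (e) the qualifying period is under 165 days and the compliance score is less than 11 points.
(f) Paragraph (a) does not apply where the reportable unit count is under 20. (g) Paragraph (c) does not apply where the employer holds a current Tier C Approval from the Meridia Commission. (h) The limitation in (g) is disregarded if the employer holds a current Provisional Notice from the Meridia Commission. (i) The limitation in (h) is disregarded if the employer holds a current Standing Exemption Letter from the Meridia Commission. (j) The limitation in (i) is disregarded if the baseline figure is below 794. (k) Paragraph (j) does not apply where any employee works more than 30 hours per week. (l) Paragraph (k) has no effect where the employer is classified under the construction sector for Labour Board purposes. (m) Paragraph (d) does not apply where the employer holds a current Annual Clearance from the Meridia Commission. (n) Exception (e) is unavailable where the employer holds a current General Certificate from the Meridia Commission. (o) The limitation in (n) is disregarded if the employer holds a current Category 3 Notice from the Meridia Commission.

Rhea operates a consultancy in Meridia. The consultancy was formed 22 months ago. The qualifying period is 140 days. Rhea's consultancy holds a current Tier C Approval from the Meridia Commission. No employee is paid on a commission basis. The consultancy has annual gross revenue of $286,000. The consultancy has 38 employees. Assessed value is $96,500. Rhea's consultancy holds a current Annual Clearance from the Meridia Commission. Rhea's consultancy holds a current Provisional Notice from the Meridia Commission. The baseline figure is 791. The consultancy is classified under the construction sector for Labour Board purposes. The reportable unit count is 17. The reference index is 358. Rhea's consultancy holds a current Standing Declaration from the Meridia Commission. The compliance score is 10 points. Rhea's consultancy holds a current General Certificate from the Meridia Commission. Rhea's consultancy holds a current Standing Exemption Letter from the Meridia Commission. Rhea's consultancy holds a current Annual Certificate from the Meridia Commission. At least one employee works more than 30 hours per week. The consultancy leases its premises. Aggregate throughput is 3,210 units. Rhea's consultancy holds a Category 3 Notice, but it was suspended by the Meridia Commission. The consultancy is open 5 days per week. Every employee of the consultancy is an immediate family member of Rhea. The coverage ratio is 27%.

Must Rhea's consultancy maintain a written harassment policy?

No — exception (c) applies; Rhea's consultancy is not required to maintain a written harassment policy.

Exception (a): the reference index is 358, below the 364 limit; the coverage ratio is 27%, less than the 28% limit; the business's age is 22 months, under the 26 months limit — every condition holds. But applying paragraph (f): (f) is engaged — the reportable unit count is 17, under the 20 limit. So (a) is unavailable.
Exception (b) fails — annual gross revenue is $286,000, not less than $251,000.
Exception (c): a current Annual Certificate is held; no employee is paid on commission; assessed value is $96,500, meeting the $88,000 threshold — every condition holds. Considering the limiting provisions: (g) is triggered (a current Tier C Approval is held), but is overridden by (h): (h) operates against (g): a current Provisional Notice is held. (i) would limit (h) — a current Standing Exemption Letter is held — but (j) sets (i) aside: (j) applies — the baseline figure is 791, below the 794 limit. (k) would limit (j) — at least one employee exceeds 30 hours/week — but (l) sets (k) aside: (l) operates against (k): the consultancy is classified under the construction sector. So (c) applies.
Exception (d) is satisfied on its face — every employee is an immediate family member; the employer's headcount is 38, under the 40 limit. But: (m) operates against (d): a current Annual Clearance is held. (d) is therefore removed.
Exception (e)'s conditions are all satisfied: the qualifying period is 140 days, under the 165 days limit; the compliance score is 10 points, less than the 11 points limit. However, paragraphs (n)–(o) must be considered: (n) operates — a current General Certificate is held. (o) is not engaged (there is no Category 3 Notice in force), so (n) stands. Exception (e) does not apply.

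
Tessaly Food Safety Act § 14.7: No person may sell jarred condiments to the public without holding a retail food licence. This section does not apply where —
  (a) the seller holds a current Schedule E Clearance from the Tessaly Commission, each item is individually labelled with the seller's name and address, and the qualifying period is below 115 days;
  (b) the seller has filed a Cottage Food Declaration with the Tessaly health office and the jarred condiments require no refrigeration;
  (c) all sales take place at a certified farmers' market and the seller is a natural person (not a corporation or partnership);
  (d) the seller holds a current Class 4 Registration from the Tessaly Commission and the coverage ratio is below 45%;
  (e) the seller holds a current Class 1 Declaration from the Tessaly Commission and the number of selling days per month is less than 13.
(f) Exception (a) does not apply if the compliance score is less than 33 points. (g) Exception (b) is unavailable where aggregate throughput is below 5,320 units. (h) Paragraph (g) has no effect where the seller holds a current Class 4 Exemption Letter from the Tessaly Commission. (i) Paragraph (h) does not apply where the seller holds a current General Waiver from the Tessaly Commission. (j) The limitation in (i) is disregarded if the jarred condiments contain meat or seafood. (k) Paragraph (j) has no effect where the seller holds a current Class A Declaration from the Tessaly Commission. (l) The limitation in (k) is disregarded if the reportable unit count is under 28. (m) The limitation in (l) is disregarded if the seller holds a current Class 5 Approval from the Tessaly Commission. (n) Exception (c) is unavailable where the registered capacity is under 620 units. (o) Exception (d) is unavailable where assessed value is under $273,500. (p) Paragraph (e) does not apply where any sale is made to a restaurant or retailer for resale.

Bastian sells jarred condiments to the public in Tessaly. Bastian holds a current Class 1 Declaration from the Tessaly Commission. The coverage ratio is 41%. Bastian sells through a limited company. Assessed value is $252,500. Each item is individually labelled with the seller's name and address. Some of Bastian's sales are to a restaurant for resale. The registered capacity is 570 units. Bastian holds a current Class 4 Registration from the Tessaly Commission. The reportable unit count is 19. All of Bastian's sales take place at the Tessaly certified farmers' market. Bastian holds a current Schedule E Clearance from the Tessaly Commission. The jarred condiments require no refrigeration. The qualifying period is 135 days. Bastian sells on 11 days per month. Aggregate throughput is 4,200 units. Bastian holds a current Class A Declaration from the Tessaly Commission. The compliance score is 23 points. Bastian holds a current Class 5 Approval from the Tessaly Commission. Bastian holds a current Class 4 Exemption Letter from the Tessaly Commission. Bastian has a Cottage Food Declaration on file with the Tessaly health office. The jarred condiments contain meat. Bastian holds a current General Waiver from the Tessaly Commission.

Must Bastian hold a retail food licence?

Exception (a) does not apply: the qualifying period is 135 days, not below 115 days.
Exception (b)'s conditions are all satisfied: a Cottage Food Declaration is on file; the jarred condiments are shelf-stable. However, paragraphs (g)–(m) must be considered: (g) operates against (b): aggregate throughput is 4,200 units, below the 5,320 units limit. (h) applies (a current Class 4 Exemption Letter is held), but is overridden by (i): (i) is engaged — a current General Waiver is held. (j) is triggered (the jarred condiments contain meat), but is displaced by (k): (k) operates against (j): a current Class A Declaration is held. (l) would limit (k) — the reportable unit count is 19, under the 28 limit — but (m) sets (l) aside: (m) operates — a current Class 5 Approval is held. Exception (b) does not apply.
Exception (c) fails — the seller operates through a limited company.
Exception (d) is satisfied on its face — a current Class 4 Registration is held; the coverage ratio is 41%, below the 45% limit. But applying paragraph (o): (o) operates against (d): assessed value is $252,500, under the $273,500 limit. Exception (d) does not apply.
All of (e)'s requirements are met (a current Class 1 Declaration is held; the number of selling days per month is 11, less than the 13 limit). Turning to paragraph (p): (p) operates — some sales are to a restaurant for resale. Exception (e) does not apply.
No exception applies. The general rule governs.

Yes — Bastian must hold a retail food licence.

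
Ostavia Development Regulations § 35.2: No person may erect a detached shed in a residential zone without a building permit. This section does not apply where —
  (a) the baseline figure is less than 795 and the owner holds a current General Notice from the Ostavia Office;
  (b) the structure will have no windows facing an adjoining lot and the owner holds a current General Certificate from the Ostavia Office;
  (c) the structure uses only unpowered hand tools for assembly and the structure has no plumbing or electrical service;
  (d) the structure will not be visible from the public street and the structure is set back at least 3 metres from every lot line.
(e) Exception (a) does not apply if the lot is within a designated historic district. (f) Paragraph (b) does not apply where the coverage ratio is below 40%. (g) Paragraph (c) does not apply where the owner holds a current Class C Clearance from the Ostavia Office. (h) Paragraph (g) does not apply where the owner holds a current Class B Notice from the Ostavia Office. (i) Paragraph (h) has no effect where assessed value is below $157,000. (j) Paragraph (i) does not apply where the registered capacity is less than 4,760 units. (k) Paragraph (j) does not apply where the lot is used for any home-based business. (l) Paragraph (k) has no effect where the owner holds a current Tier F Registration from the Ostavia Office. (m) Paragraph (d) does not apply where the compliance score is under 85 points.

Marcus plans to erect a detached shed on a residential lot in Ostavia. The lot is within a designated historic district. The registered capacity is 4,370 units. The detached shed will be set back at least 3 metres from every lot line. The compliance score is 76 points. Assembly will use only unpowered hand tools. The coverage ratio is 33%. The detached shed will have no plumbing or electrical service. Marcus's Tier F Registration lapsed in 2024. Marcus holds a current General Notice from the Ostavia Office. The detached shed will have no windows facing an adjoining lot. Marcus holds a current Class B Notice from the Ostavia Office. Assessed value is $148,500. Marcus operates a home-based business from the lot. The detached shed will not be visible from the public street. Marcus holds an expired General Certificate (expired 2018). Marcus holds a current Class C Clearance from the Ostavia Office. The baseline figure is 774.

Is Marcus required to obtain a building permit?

All of (a)'s requirements are met (the baseline figure is 774, less than the 795 limit; a current General Notice is held). However, paragraph (e) must be considered: (e) operates against (a): the lot is in a historic district. So (a) is unavailable.
Exception (b) requires that the owner holds a current General Certificate from the Ostavia Office; but there is no General Certificate in force, so (b) is unavailable.
Exception (c) is satisfied on its face — assembly uses only hand tools; there is no plumbing or electrical service. Turning to paragraphs (g)–(l): (g) operates against (c): a current Class C Clearance is held. (h) applies (a current Class B Notice is held), but yields to (i): (i) is triggered — assessed value is $148,500, below the $157,000 limit. (j) is engaged (the registered capacity is 4,370 units, less than the 4,760 units limit), but is displaced by (k): (k) applies — a home-based business operates on the lot. (l), which would lift (k), is not triggered — no current Tier F Registration is held. (c) is therefore removed.
Exception (d): the structure will not be visible from the street; the setback is at least 3 m on every side — every condition holds. However, paragraph (m) must be considered: (m) operates against (d): the compliance score is 76 points, under the 85 points limit. Exception (d) does not apply.
Every exception is unavailable, so the rule governs.

Yes — Marcus must obtain a building permit.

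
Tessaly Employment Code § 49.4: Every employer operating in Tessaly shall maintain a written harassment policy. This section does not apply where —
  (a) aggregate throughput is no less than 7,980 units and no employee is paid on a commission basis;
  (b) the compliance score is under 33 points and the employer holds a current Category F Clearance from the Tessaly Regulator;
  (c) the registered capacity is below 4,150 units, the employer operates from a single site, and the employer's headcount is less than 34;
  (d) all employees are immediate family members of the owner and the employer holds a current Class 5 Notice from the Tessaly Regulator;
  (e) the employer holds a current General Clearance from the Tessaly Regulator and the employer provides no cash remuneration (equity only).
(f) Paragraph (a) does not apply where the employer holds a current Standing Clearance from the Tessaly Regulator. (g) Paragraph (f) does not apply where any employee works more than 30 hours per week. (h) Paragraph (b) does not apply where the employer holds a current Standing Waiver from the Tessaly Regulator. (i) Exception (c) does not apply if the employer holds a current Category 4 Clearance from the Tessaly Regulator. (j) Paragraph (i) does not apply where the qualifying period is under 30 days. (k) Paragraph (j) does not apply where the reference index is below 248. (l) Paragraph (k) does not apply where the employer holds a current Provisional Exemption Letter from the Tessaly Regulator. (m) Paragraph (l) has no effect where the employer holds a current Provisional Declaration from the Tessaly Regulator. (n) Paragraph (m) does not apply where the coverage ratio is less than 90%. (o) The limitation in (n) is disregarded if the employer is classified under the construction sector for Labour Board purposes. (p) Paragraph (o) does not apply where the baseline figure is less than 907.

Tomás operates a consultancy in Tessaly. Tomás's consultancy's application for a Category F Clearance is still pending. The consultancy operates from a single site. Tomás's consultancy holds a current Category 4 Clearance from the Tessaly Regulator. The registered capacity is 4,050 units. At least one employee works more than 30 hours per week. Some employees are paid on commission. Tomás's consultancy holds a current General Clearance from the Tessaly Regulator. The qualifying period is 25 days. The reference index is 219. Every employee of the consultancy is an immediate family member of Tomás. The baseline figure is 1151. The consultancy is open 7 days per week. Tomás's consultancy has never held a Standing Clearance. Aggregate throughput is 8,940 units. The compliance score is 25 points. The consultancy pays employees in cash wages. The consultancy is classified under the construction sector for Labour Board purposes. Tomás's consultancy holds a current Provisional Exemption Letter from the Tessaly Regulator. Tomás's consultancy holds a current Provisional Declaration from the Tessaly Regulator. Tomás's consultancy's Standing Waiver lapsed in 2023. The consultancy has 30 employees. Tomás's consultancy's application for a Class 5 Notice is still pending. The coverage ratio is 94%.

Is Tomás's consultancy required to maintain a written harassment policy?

Yes — Tomás's consultancy must maintain a written harassment policy.

Exception (a) requires that no employee is paid on a commission basis; but some employees are paid on commission, so (a) is unavailable.
Exception (b) fails — no current Category F Clearance is held.
Exception (c): the registered capacity is 4,050 units, below the 4,150 units limit; the employer operates from a single site; the employer's headcount is 30, less than the 34 limit — every condition holds. But applying paragraphs (i)–(p): (i) operates against (c): a current Category 4 Clearance is held. (j) applies (the qualifying period is 25 days, under the 30 days limit), but is overridden by (k): (k) is triggered — the reference index is 219, below the 248 limit. (l) would limit (k) — a current Provisional Exemption Letter is held — but (m) sets (l) aside: (m) operates against (l): a current Provisional Declaration is held. (n), which would lift (m), is inapplicable — the coverage ratio is 94%, not less than 90%. (c) is therefore removed.
Exception (d) fails — the Class 5 Notice is not current.
Exception (e) does not apply: employees are paid cash wages.
None of the exceptions is available; § 49.4 applies in full.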